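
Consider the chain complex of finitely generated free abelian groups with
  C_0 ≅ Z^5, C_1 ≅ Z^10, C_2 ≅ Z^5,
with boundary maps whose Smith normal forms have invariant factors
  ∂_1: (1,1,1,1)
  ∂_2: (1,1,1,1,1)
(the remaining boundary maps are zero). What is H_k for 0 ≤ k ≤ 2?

H_0 ≅ Z,  H_1 ≅ Z,  H_2 = 0.

H_0: b_0 = 5 − 0 − 4 = 1; torsion from ∂_1 factors > 1: none. So H_0 ≅ Z.
H_1: b_1 = 10 − 4 − 5 = 1; torsion from ∂_2 factors > 1: none. So H_1 ≅ Z.
H_2: b_2 = 5 − 5 − 0 = 0; torsion from ∂_3 factors > 1: none. So H_2 ≅ 0.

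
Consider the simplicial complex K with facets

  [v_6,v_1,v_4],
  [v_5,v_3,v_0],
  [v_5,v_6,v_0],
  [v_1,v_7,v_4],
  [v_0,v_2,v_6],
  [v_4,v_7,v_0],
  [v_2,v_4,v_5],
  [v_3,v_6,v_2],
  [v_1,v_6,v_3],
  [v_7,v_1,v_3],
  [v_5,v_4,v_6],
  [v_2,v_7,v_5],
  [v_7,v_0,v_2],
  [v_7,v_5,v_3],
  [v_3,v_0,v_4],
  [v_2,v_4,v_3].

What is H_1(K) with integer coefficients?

We work with the vertex ordering v_0 < v_1 < v_2 < v_3 < v_4 < v_5 < v_6 < v_7. The simplices of K, each written with vertices in increasing order, are:

  0-simplices (8): [v_0], [v_1], [v_2], [v_3], [v_4], [v_5], [v_6], [v_7]
  1-simplices (24): (24 of them)
  2-simplices (16): (16 of them)

so the chain groups are C_0 ≅ Z^8, C_1 ≅ Z^24, C_2 ≅ Z^16.

Boundary ∂_1: C_1 → C_0 is given by ∂[p,q] = [q] − [p]. For instance
  ∂[v_0,v_7] = [v_7] − [v_0].
The resulting 8×24 matrix has rank 7, and its Smith normal form has invariant factors (1,1,1,1,1,1,1).

Boundary ∂_2: C_2 → C_1 maps a triangle to the signed sum of its edges. For instance
  ∂[v_0,v_2,v_7] = [v_2,v_7] − [v_0,v_7] + [v_0,v_2],
  ∂[v_1,v_3,v_7] = [v_3,v_7] − [v_1,v_7] + [v_1,v_3].
The resulting 24×16 matrix has rank 15, and its Smith normal form has invariant factors (1,1,1,1,1,1,1,1,1,1,1,1,1,1,1).

Now H_k = ker ∂_k / im ∂_{k+1}, so:

  H_1: rank ker ∂_1 − rank ∂_2 = (24 − 7) − 15 = 2, and the invariant factors of ∂_2 are all 1, so H_1 = Z^2.

H_1 = Z^2.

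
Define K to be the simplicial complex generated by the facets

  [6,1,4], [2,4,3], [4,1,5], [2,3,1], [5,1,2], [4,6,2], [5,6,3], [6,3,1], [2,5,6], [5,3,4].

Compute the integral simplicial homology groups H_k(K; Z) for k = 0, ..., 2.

H_0 = Z,  H_1 = Z/2,  H_2 = 0.

Fix the vertex order 1 < 2 < 3 < 4 < 5 < 6 and write every simplex with vertices in increasing order. Then dim K = 2 and the simplices of K are:

  0-simplices (6): [1], [2], [3], [4], [5], [6]
  1-simplices (15): [1,2], [1,3], [1,4], [1,5], [1,6], [2,3], [2,4], [2,5], [2,6], [3,4], [3,5], [3,6], [4,5], [4,6], [5,6]
  2-simplices (10): [1,2,3], [1,2,5], [1,3,6], [1,4,5], [1,4,6], [2,3,4], [2,4,6], [2,5,6], [3,4,5], [3,5,6]

so the chain groups are C_0 ≅ Z^6, C_1 ≅ Z^15, C_2 ≅ Z^10.

The boundary map ∂_1: C_1 → C_0 maps an edge to its endpoints' difference, ∂[p,q] = q − p.
The resulting 6×15 matrix has rank 5, and its Smith normal form has invariant factors (1,1,1,1,1).

The boundary map ∂_2: C_2 → C_1 sends each 2-simplex [p,q,r] to [q,r] − [p,r] + [p,q]. For instance
  ∂[1,2,5] = [2,5] − [1,5] + [1,2],
  ∂[2,3,4] = [3,4] − [2,4] + [2,3].
As a 15×10 matrix over Z this has rank 10, with invariant factors (1,1,1,1,1,1,1,1,1,2).

Now H_k = ker ∂_k / im ∂_{k+1}, so:

  H_0: rank C_0 − rank ∂_1 = 6 − 5 = 1, and the invariant factors of ∂_1 are all 1, so H_0 = Z.
  H_1: rank ker ∂_1 − rank ∂_2 = (15 − 5) − 10 = 0, and ∂_2 has invariant factor 2 > 1, so H_1 = Z/2.
  H_2: rank ker ∂_2 − rank ∂_3 = (10 − 10) − 0 = 0, and there is no ∂_3, so H_2 = 0.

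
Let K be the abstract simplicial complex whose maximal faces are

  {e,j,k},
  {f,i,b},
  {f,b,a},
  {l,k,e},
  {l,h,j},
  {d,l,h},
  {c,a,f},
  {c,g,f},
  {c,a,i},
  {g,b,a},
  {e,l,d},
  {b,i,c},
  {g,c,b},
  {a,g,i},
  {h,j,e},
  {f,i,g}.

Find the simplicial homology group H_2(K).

H_2 = 0.

Order the vertices as a < b < c < d < e < f < g < h < i < j < k < l. Listing each simplex with vertices in this order, K has dimension 2 with simplices:

  0-simplices (12): a, b, c, d, e, f, g, h, i, j, k, l
  1-simplices (27): ab, ac, af, ag, ai, bc, bf, bg, bi, cf, cg, ci, de, dh, dl, eh, ej, ek, el, fg, fi, gi, hj, hl, jk, jl, kl
  2-simplices (16): abf, abg, acf, aci, agi, bcg, bci, bfi, cfg, del, dhl, ehj, ejk, ekl, fgi, hjl

giving chain groups C_0 ≅ Z^12, C_1 ≅ Z^27, C_2 ≅ Z^16.

∂_1: C_1 → C_0 is given by ∂[p,q] = [q] − [p].
As a 12×27 matrix over Z this has rank 10, with invariant factors (1,1,1,1,1,1,1,1,1,1).

Boundary ∂_2: C_2 → C_1 sends each 2-simplex [p,q,r] to [q,r] − [p,r] + [p,q]. For instance
  ∂cfg = fg − cg + cf,
  ∂hjl = jl − hl + hj.
The 27×16 boundary matrix has rank 16 and Smith normal form diag(1,1,1,1,1,1,1,1,1,1,1,1,1,1,1,2).

Reading off H_k = ker ∂_k / im ∂_{k+1}:

  H_2: rank ker ∂_2 − rank ∂_3 = (16 − 16) − 0 = 0, and there is no ∂_3, so H_2 ≅ 0.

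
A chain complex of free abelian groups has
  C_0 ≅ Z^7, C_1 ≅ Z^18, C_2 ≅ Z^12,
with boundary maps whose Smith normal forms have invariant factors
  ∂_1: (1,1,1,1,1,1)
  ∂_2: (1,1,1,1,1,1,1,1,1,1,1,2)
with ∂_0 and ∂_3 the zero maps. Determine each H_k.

H_0 = Z,  H_1 = Z/2,  H_2 = 0.

H_0: b_0 = 7 − 0 − 6 = 1; torsion from ∂_1 factors > 1: none. So H_0 = Z.
H_1: b_1 = 18 − 6 − 12 = 0; torsion from ∂_2 factors > 1: [2]. So H_1 = Z/2.
H_2: b_2 = 12 − 12 − 0 = 0; torsion from ∂_3 factors > 1: none. So H_2 = 0.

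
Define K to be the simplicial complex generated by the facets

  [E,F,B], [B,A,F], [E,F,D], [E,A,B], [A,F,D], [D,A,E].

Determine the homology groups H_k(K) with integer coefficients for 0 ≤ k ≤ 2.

H_0 ≅ Z,  H_1 = 0,  H_2 ≅ Z.

We work with the vertex ordering A < B < D < E < F. The simplices of K, each written with vertices in increasing order, are:

  0-simplices (5): A, B, D, E, F
  1-simplices (9): AB, AD, AE, AF, BE, BF, DE, DF, EF
  2-simplices (6): ABE, ABF, ADE, ADF, BEF, DEF

giving chain groups C_0 ≅ Z^5, C_1 ≅ Z^9, C_2 ≅ Z^6.

Boundary ∂_1: C_1 → C_0 is given by ∂[p,q] = [q] − [p].
The 5×9 boundary matrix has rank 4 and Smith normal form diag(1,1,1,1).

The boundary map ∂_2: C_2 → C_1 maps a triangle to the signed sum of its edges. For instance
  ∂DEF = EF − DF + DE,
  ∂ABE = BE − AE + AB.
This gives a 9×6 integer matrix of rank 5; reducing to Smith normal form yields diagonal entries (1,1,1,1,1).

Now H_k = ker ∂_k / im ∂_{k+1}, so:

  H_0: rank C_0 − rank ∂_1 = 5 − 4 = 1, and the invariant factors of ∂_1 are all 1, so H_0 = Z.
  H_1: rank ker ∂_1 − rank ∂_2 = (9 − 4) − 5 = 0, and the invariant factors of ∂_2 are all 1, so H_1 = 0.
  H_2: rank ker ∂_2 − rank ∂_3 = (6 − 5) − 0 = 1, and there is no ∂_3, so H_2 = Z.

(K is a triangulation of the 2-sphere S^2.)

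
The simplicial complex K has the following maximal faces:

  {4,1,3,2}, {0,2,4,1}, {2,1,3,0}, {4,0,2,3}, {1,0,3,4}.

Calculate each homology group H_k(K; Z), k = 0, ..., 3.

H_0 = Z,  H_1 = 0,  H_2 = 0,  H_3 = Z.

Order the vertices as 0 < 1 < 2 < 3 < 4. Listing each simplex with vertices in this order, K has dimension 3 with simplices:

  0-simplices (5): [0], [1], [2], [3], [4]
  1-simplices (10): [0,1], [0,2], [0,3], [0,4], [1,2], [1,3], [1,4], [2,3], [2,4], [3,4]
  2-simplices (10): [0,1,2], [0,1,3], [0,1,4], [0,2,3], [0,2,4], [0,3,4], [1,2,3], [1,2,4], [1,3,4], [2,3,4]
  3-simplices (5): [0,1,2,3], [0,1,2,4], [0,1,3,4], [0,2,3,4], [1,2,3,4]

giving chain groups C_0 ≅ Z^5, C_1 ≅ Z^10, C_2 ≅ Z^10, C_3 ≅ Z^5.

∂_1: C_1 → C_0 sends each edge [p,q] (with p < q) to q − p. For instance
  ∂[0,3] = [3] − [0].
This gives a 5×10 integer matrix of rank 4; reducing to Smith normal form yields diagonal entries (1,1,1,1).

Boundary ∂_2: C_2 → C_1 sends each 2-simplex [p,q,r] to [q,r] − [p,r] + [p,q]. For instance
  ∂[1,2,4] = [2,4] − [1,4] + [1,2],
  ∂[0,1,2] = [1,2] − [0,2] + [0,1].
The 10×10 boundary matrix has rank 6 and Smith normal form diag(1,1,1,1,1,1).

The boundary map ∂_3: C_3 → C_2 sends each 3-simplex σ to the alternating sum Σ_i (−1)^i (σ with its i-th vertex removed). For instance
  ∂[0,2,3,4] = [2,3,4] − [0,3,4] + [0,2,4] − [0,2,3],
  ∂[0,1,2,3] = [1,2,3] − [0,2,3] + [0,1,3] − [0,1,2].
This gives a 10×5 integer matrix of rank 4; reducing to Smith normal form yields diagonal entries (1,1,1,1).

Computing H_k = (kernel of ∂_k) / (image of ∂_{k+1}):

  H_0: rank C_0 − rank ∂_1 = 5 − 4 = 1, and the invariant factors of ∂_1 are all 1, so H_0 = Z.
  H_1: rank ker ∂_1 − rank ∂_2 = (10 − 4) − 6 = 0, and the invariant factors of ∂_2 are all 1, so H_1 = 0.
  H_2: rank ker ∂_2 − rank ∂_3 = (10 − 6) − 4 = 0, and the invariant factors of ∂_3 are all 1, so H_2 = 0.
  H_3: rank ker ∂_3 − rank ∂_4 = (5 − 4) − 0 = 1, and there is no ∂_4, so H_3 = Z.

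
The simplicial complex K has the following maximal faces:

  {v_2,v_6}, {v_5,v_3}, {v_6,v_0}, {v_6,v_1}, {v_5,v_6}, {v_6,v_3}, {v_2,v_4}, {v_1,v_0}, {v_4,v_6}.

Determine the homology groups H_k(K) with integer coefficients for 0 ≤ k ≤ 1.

Take the total order v_0 < v_1 < v_2 < v_3 < v_4 < v_5 < v_6 on the vertex set. Then K (dimension 1) consists of the simplices:

  0-simplices (7): [v_0], [v_1], [v_2], [v_3], [v_4], [v_5], [v_6]
  1-simplices (9): [v_0,v_1], [v_0,v_6], [v_1,v_6], [v_2,v_4], [v_2,v_6], [v_3,v_5], [v_3,v_6], [v_4,v_6], [v_5,v_6]

Hence C_0 ≅ Z^7, C_1 ≅ Z^9.

∂_1: C_1 → C_0 sends each edge [p,q] (with p < q) to q − p. For instance
  ∂[v_2,v_6] = [v_6] − [v_2].
As a 7×9 matrix over Z this has rank 6, with invariant factors (1,1,1,1,1,1).

Reading off H_k = ker ∂_k / im ∂_{k+1}:

  H_0: rank C_0 − rank ∂_1 = 7 − 6 = 1, and the invariant factors of ∂_1 are all 1, so H_0 = Z.
  H_1: rank ker ∂_1 − rank ∂_2 = (9 − 6) − 0 = 3, and there is no ∂_2, so H_1 = Z^3.

(K is a triangulation of a wedge of 3 circles.)

H_0 ≅ Z,  H_1 ≅ Z^3.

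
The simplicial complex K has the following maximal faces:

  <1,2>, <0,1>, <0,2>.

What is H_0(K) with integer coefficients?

H_0 = Z.

Order the vertices as 0 < 1 < 2. Listing each simplex with vertices in this order, K has dimension 1 with simplices:

  0-simplices (3): [0], [1], [2]
  1-simplices (3): [0,1], [0,2], [1,2]

so the chain groups are C_0 ≅ Z^3, C_1 ≅ Z^3.

The boundary map ∂_1: C_1 → C_0 maps an edge to its endpoints' difference, ∂[p,q] = q − p.
This gives a 3×3 integer matrix of rank 2; reducing to Smith normal form yields diagonal entries (1,1).

Now H_k = ker ∂_k / im ∂_{k+1}, so:

  H_0: rank C_0 − rank ∂_1 = 3 − 2 = 1, and the invariant factors of ∂_1 are all 1, so H_0 = Z.

(K is a triangulation of the circle S^1.)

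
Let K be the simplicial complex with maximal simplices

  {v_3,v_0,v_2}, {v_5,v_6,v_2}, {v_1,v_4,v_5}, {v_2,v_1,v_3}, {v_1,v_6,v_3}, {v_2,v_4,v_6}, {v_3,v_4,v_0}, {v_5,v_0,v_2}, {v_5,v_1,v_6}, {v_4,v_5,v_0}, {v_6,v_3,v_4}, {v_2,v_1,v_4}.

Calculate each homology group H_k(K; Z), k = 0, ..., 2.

H_0 = Z,  H_1 = Z/2,  H_2 = 0.

Fix the vertex order v_0 < v_1 < v_2 < v_3 < v_4 < v_5 < v_6 and write every simplex with vertices in increasing order. Then dim K = 2 and the simplices of K are:

  0-simplices (7): [v_0], [v_1], [v_2], [v_3], [v_4], [v_5], [v_6]
  1-simplices (18): (18 of them)
  2-simplices (12): (12 of them)

Hence C_0 ≅ Z^7, C_1 ≅ Z^18, C_2 ≅ Z^12.

Boundary ∂_1: C_1 → C_0 sends each edge [p,q] (with p < q) to q − p. For instance
  ∂[v_2,v_5] = [v_5] − [v_2].
As a 7×18 matrix over Z this has rank 6, with invariant factors (1,1,1,1,1,1).

∂_2: C_2 → C_1 maps a triangle to the signed sum of its edges. For instance
  ∂[v_0,v_2,v_3] = [v_2,v_3] − [v_0,v_3] + [v_0,v_2],
  ∂[v_1,v_5,v_6] = [v_5,v_6] − [v_1,v_6] + [v_1,v_5].
This gives a 18×12 integer matrix of rank 12; reducing to Smith normal form yields diagonal entries (1,1,1,1,1,1,1,1,1,1,1,2).

Now H_k = ker ∂_k / im ∂_{k+1}, so:

  H_0: rank C_0 − rank ∂_1 = 7 − 6 = 1, and the invariant factors of ∂_1 are all 1, so H_0 ≅ Z.
  H_1: rank ker ∂_1 − rank ∂_2 = (18 − 6) − 12 = 0, and ∂_2 has invariant factor 2 > 1, so H_1 ≅ Z/2.
  H_2: rank ker ∂_2 − rank ∂_3 = (12 − 12) − 0 = 0, and there is no ∂_3, so H_2 ≅ 0.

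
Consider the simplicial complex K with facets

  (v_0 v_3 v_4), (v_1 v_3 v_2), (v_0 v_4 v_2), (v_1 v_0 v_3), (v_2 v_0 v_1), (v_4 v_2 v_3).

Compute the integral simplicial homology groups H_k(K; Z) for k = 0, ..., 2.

H_0 ≅ Z,  H_1 = 0,  H_2 ≅ Z.

Order the vertices as v_0 < v_1 < v_2 < v_3 < v_4. Listing each simplex with vertices in this order, K has dimension 2 with simplices:

  0-simplices (5): [v_0], [v_1], [v_2], [v_3], [v_4]
  1-simplices (9): [v_0,v_1], [v_0,v_2], [v_0,v_3], [v_0,v_4], [v_1,v_2], [v_1,v_3], [v_2,v_3], [v_2,v_4], [v_3,v_4]
  2-simplices (6): [v_0,v_1,v_2], [v_0,v_1,v_3], [v_0,v_2,v_4], [v_0,v_3,v_4], [v_1,v_2,v_3], [v_2,v_3,v_4]

so the chain groups are C_0 ≅ Z^5, C_1 ≅ Z^9, C_2 ≅ Z^6.

Boundary ∂_1: C_1 → C_0 is given by ∂[p,q] = [q] − [p]. For instance
  ∂[v_3,v_4] = [v_4] − [v_3].
This gives a 5×9 integer matrix of rank 4; reducing to Smith normal form yields diagonal entries (1,1,1,1).

The boundary map ∂_2: C_2 → C_1 maps a triangle to the signed sum of its edges. For instance
  ∂[v_0,v_1,v_3] = [v_1,v_3] − [v_0,v_3] + [v_0,v_1],
  ∂[v_0,v_2,v_4] = [v_2,v_4] − [v_0,v_4] + [v_0,v_2].
The resulting 9×6 matrix has rank 5, and its Smith normal form has invariant factors (1,1,1,1,1).

Reading off H_k = ker ∂_k / im ∂_{k+1}:

  H_0: rank C_0 − rank ∂_1 = 5 − 4 = 1, and the invariant factors of ∂_1 are all 1, so H_0 = Z.
  H_1: rank ker ∂_1 − rank ∂_2 = (9 − 4) − 5 = 0, and the invariant factors of ∂_2 are all 1, so H_1 = 0.
  H_2: rank ker ∂_2 − rank ∂_3 = (6 − 5) − 0 = 1, and there is no ∂_3, so H_2 = Z.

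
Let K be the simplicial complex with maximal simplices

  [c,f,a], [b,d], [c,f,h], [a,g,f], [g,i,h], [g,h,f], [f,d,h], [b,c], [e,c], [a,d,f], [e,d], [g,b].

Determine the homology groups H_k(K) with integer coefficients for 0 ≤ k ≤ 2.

H_0 ≅ Z,  H_1 ≅ Z^3,  H_2 = 0.

Take the total order a < b < c < d < e < f < g < h < i on the vertex set. Then K (dimension 2) consists of the simplices:

  0-simplices (9): a, b, c, d, e, f, g, h, i
  1-simplices (18): ac, ad, af, ag, bc, bd, bg, ce, cf, ch, de, df, dh, fg, fh, gh, gi, hi
  2-simplices (7): acf, adf, afg, cfh, dfh, fgh, ghi

Hence C_0 ≅ Z^9, C_1 ≅ Z^18, C_2 ≅ Z^7.

Boundary ∂_1: C_1 → C_0 is given by ∂[p,q] = [q] − [p].
This gives a 9×18 integer matrix of rank 8; reducing to Smith normal form yields diagonal entries (1,1,1,1,1,1,1,1).

Boundary ∂_2: C_2 → C_1 maps a triangle to the signed sum of its edges. For instance
  ∂cfh = fh − ch + cf,
  ∂ghi = hi − gi + gh.
As a 18×7 matrix over Z this has rank 7, with invariant factors (1,1,1,1,1,1,1).

Reading off H_k = ker ∂_k / im ∂_{k+1}:

  H_0: rank C_0 − rank ∂_1 = 9 − 8 = 1, and the invariant factors of ∂_1 are all 1, so H_0 ≅ Z.
  H_1: rank ker ∂_1 − rank ∂_2 = (18 − 8) − 7 = 3, and the invariant factors of ∂_2 are all 1, so H_1 ≅ Z^3.
  H_2: rank ker ∂_2 − rank ∂_3 = (7 − 7) − 0 = 0, and there is no ∂_3, so H_2 ≅ 0.

As a check, the Euler characteristic is 9 − 18 + 7 = -2, which agrees with 1 − 3 + 0 = -2.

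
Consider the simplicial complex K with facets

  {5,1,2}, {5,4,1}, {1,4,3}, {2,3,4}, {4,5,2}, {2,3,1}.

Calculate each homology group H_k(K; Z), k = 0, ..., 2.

H_0 = Z,  H_1 = 0,  H_2 = Z.

Take the total order 1 < 2 < 3 < 4 < 5 on the vertex set. Then K (dimension 2) consists of the simplices:

  0-simplices (5): [1], [2], [3], [4], [5]
  1-simplices (9): [1,2], [1,3], [1,4], [1,5], [2,3], [2,4], [2,5], [3,4], [4,5]
  2-simplices (6): [1,2,3], [1,2,5], [1,3,4], [1,4,5], [2,3,4], [2,4,5]

so the chain groups are C_0 ≅ Z^5, C_1 ≅ Z^9, C_2 ≅ Z^6.

∂_1: C_1 → C_0 is given by ∂[p,q] = [q] − [p]. For instance
  ∂[3,4] = [4] − [3].
This gives a 5×9 integer matrix of rank 4; reducing to Smith normal form yields diagonal entries (1,1,1,1).

Boundary ∂_2: C_2 → C_1 maps a triangle to the signed sum of its edges. For instance
  ∂[1,2,5] = [2,5] − [1,5] + [1,2],
  ∂[1,4,5] = [4,5] − [1,5] + [1,4].
The resulting 9×6 matrix has rank 5, and its Smith normal form has invariant factors (1,1,1,1,1).

From H_k ≅ ker(∂_k) / im(∂_{k+1}) we obtain:

  H_0: rank C_0 − rank ∂_1 = 5 − 4 = 1, and the invariant factors of ∂_1 are all 1, so H_0 = Z.
  H_1: rank ker ∂_1 − rank ∂_2 = (9 − 4) − 5 = 0, and the invariant factors of ∂_2 are all 1, so H_1 = 0.
  H_2: rank ker ∂_2 − rank ∂_3 = (6 − 5) − 0 = 1, and there is no ∂_3, so H_2 = Z.

As a check, the Euler characteristic is 5 − 9 + 6 = 2, which agrees with 1 − 0 + 1 = 2.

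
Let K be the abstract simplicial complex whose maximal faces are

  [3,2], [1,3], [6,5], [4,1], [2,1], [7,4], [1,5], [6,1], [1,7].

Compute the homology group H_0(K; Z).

Fix the vertex order 1 < 2 < 3 < 4 < 5 < 6 < 7 and write every simplex with vertices in increasing order. Then dim K = 1 and the simplices of K are:

  0-simplices (7): [1], [2], [3], [4], [5], [6], [7]
  1-simplices (9): [1,2], [1,3], [1,4], [1,5], [1,6], [1,7], [2,3], [4,7], [5,6]

so the chain groups are C_0 ≅ Z^7, C_1 ≅ Z^9.

∂_1: C_1 → C_0 is given by ∂[p,q] = [q] − [p]. For instance
  ∂[1,4] = [4] − [1].
As a 7×9 matrix over Z this has rank 6, with invariant factors (1,1,1,1,1,1).

From H_k ≅ ker(∂_k) / im(∂_{k+1}) we obtain:

  H_0: rank C_0 − rank ∂_1 = 7 − 6 = 1, and the invariant factors of ∂_1 are all 1, so H_0 = Z.

(K is a triangulation of a wedge of 3 circles.)

H_0 ≅ Z.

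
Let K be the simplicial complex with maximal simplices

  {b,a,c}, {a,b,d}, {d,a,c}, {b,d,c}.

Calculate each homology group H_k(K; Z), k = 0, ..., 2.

H_0 ≅ Z,  H_1 = 0,  H_2 ≅ Z.

K has 4 vertices, 6 edges, 4 triangles.
rank ∂_0 = 0, rank ∂_1 = 3 ⇒ b_0 = 4 − 0 − 3 = 1; all invariant factors of ∂_1 are 1 so no torsion. So H_0 ≅ Z.
rank ∂_1 = 3, rank ∂_2 = 3 ⇒ b_1 = 6 − 3 − 3 = 0; all invariant factors of ∂_2 are 1 so no torsion. So H_1 ≅ 0.
rank ∂_2 = 3, rank ∂_3 = 0 ⇒ b_2 = 4 − 3 − 0 = 1. So H_2 ≅ Z.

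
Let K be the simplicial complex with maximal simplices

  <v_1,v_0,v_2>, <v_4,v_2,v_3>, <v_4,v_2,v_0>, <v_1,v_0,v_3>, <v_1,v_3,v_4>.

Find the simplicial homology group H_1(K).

H_1 = Z.

Take the total order v_0 < v_1 < v_2 < v_3 < v_4 on the vertex set. Then K (dimension 2) consists of the simplices:

  0-simplices (5): [v_0], [v_1], [v_2], [v_3], [v_4]
  1-simplices (10): [v_0,v_1], [v_0,v_2], [v_0,v_3], [v_0,v_4], [v_1,v_2], [v_1,v_3], [v_1,v_4], [v_2,v_3], [v_2,v_4], [v_3,v_4]
  2-simplices (5): [v_0,v_1,v_2], [v_0,v_1,v_3], [v_0,v_2,v_4], [v_1,v_3,v_4], [v_2,v_3,v_4]

Hence C_0 ≅ Z^5, C_1 ≅ Z^10, C_2 ≅ Z^5.

Boundary ∂_1: C_1 → C_0 maps an edge to its endpoints' difference, ∂[p,q] = q − p. For instance
  ∂[v_1,v_2] = [v_2] − [v_1].
As a 5×10 matrix over Z this has rank 4, with invariant factors (1,1,1,1).

∂_2: C_2 → C_1 sends each 2-simplex [p,q,r] to [q,r] − [p,r] + [p,q]. For instance
  ∂[v_0,v_2,v_4] = [v_2,v_4] − [v_0,v_4] + [v_0,v_2],
  ∂[v_0,v_1,v_3] = [v_1,v_3] − [v_0,v_3] + [v_0,v_1].
This gives a 10×5 integer matrix of rank 5; reducing to Smith normal form yields diagonal entries (1,1,1,1,1).

From H_k ≅ ker(∂_k) / im(∂_{k+1}) we obtain:

  H_1: rank ker ∂_1 − rank ∂_2 = (10 − 4) − 5 = 1, and the invariant factors of ∂_2 are all 1, so H_1 = Z.

(K is a triangulation of the Möbius band.)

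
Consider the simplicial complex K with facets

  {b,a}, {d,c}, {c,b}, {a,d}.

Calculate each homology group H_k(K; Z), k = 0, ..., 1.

Order the vertices as a < b < c < d. Listing each simplex with vertices in this order, K has dimension 1 with simplices:

  0-simplices (4): a, b, c, d
  1-simplices (4): ab, ad, bc, cd

so the chain groups are C_0 ≅ Z^4, C_1 ≅ Z^4.

Boundary ∂_1: C_1 → C_0 is given by ∂[p,q] = [q] − [p]. For instance
  ∂ab = b − a.
The resulting 4×4 matrix has rank 3, and its Smith normal form has invariant factors (1,1,1).

From H_k ≅ ker(∂_k) / im(∂_{k+1}) we obtain:

  H_0: rank C_0 − rank ∂_1 = 4 − 3 = 1, and the invariant factors of ∂_1 are all 1, so H_0 = Z.
  H_1: rank ker ∂_1 − rank ∂_2 = (4 − 3) − 0 = 1, and there is no ∂_2, so H_1 = Z.

As a check, the Euler characteristic is 4 − 4 = 0, which agrees with 1 − 1 = 0.
(K is a triangulation of the circle S^1.)

H_0 ≅ Z,  H_1 ≅ Z.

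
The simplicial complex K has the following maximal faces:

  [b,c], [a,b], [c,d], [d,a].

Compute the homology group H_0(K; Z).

H_0 ≅ Z.

Take the total order a < b < c < d on the vertex set. Then K (dimension 1) consists of the simplices:

  0-simplices (4): a, b, c, d
  1-simplices (4): ab, ad, bc, cd

giving chain groups C_0 ≅ Z^4, C_1 ≅ Z^4.

Boundary ∂_1: C_1 → C_0 sends each edge [p,q] (with p < q) to q − p.
As a 4×4 matrix over Z this has rank 3, with invariant factors (1,1,1).

Reading off H_k = ker ∂_k / im ∂_{k+1}:

  H_0: rank C_0 − rank ∂_1 = 4 − 3 = 1, and the invariant factors of ∂_1 are all 1, so H_0 ≅ Z.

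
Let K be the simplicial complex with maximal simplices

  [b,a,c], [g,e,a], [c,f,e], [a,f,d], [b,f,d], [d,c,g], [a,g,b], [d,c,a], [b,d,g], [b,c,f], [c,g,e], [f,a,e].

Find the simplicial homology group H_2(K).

Order the vertices as a < b < c < d < e < f < g. Listing each simplex with vertices in this order, K has dimension 2 with simplices:

  0-simplices (7): a, b, c, d, e, f, g
  1-simplices (18): ab, ac, ad, ae, af, ag, bc, bd, bf, bg, cd, ce, cf, cg, df, dg, ef, eg
  2-simplices (12): abc, abg, acd, adf, aef, aeg, bcf, bdf, bdg, cdg, cef, ceg

so the chain groups are C_0 ≅ Z^7, C_1 ≅ Z^18, C_2 ≅ Z^12.

Boundary ∂_1: C_1 → C_0 maps an edge to its endpoints' difference, ∂[p,q] = q − p. For instance
  ∂ad = d − a.
This gives a 7×18 integer matrix of rank 6; reducing to Smith normal form yields diagonal entries (1,1,1,1,1,1).

∂_2: C_2 → C_1 maps a triangle to the signed sum of its edges. For instance
  ∂ceg = eg − cg + ce,
  ∂acd = cd − ad + ac.
The resulting 18×12 matrix has rank 12, and its Smith normal form has invariant factors (1,1,1,1,1,1,1,1,1,1,1,2).

Now H_k = ker ∂_k / im ∂_{k+1}, so:

  H_2: rank ker ∂_2 − rank ∂_3 = (12 − 12) − 0 = 0, and there is no ∂_3, so H_2 = 0.

(K is a triangulation of the real projective plane RP^2.)

H_2 ≅ 0.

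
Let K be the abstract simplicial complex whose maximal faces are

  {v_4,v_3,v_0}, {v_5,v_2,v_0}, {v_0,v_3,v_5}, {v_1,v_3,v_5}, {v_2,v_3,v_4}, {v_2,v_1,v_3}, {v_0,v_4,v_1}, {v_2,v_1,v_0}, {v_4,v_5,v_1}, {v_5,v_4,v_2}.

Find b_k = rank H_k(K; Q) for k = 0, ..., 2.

b_0 = 1, b_1 = 0, b_2 = 0.

Take the total order v_0 < v_1 < v_2 < v_3 < v_4 < v_5 on the vertex set. Then K (dimension 2) consists of the simplices:

  0-simplices (6): [v_0], [v_1], [v_2], [v_3], [v_4], [v_5]
  1-simplices (15): (15 of them)
  2-simplices (10): [v_0,v_1,v_2], [v_0,v_1,v_4], [v_0,v_2,v_5], [v_0,v_3,v_4], [v_0,v_3,v_5], [v_1,v_2,v_3], [v_1,v_3,v_5], [v_1,v_4,v_5], [v_2,v_3,v_4], [v_2,v_4,v_5]

so the chain groups are C_0 ≅ Z^6, C_1 ≅ Z^15, C_2 ≅ Z^10.

Boundary ∂_1: C_1 → C_0 sends each edge [p,q] (with p < q) to q − p.
This gives a 6×15 integer matrix of rank 5; reducing to Smith normal form yields diagonal entries (1,1,1,1,1).

∂_2: C_2 → C_1 acts by ∂[p,q,r] = [q,r] − [p,r] + [p,q]. For instance
  ∂[v_0,v_2,v_5] = [v_2,v_5] − [v_0,v_5] + [v_0,v_2],
  ∂[v_2,v_3,v_4] = [v_3,v_4] − [v_2,v_4] + [v_2,v_3].
The resulting 15×10 matrix has rank 10, and its Smith normal form has invariant factors (1,1,1,1,1,1,1,1,1,2).

Now H_k = ker ∂_k / im ∂_{k+1}, so:

  H_0: rank C_0 − rank ∂_1 = 6 − 5 = 1, and the invariant factors of ∂_1 are all 1, so H_0 ≅ Z.
  H_1: rank ker ∂_1 − rank ∂_2 = (15 − 5) − 10 = 0, and ∂_2 has invariant factor 2 > 1, so H_1 ≅ Z/2.
  H_2: rank ker ∂_2 − rank ∂_3 = (10 − 10) − 0 = 0, and there is no ∂_3, so H_2 ≅ 0.

Hence the Betti numbers are b_0 = 1, b_1 = 0, b_2 = 0.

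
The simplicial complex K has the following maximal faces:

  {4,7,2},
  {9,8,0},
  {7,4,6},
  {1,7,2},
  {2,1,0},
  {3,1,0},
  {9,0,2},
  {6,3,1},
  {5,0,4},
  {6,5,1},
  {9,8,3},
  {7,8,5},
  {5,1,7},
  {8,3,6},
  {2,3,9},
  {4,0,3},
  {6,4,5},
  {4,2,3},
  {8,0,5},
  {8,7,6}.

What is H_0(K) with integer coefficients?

H_0 ≅ Z.

Take the total order 0 < 1 < 2 < 3 < 4 < 5 < 6 < 7 < 8 < 9 on the vertex set. Then K (dimension 2) consists of the simplices:

  0-simplices (10): [0], [1], [2], [3], [4], [5], [6], [7], [8], [9]
  1-simplices (30): (30 of them)
  2-simplices (20): (20 of them)

Hence C_0 ≅ Z^10, C_1 ≅ Z^30, C_2 ≅ Z^20.

∂_1: C_1 → C_0 sends each edge [p,q] (with p < q) to q − p.
This gives a 10×30 integer matrix of rank 9; reducing to Smith normal form yields diagonal entries (1,1,1,1,1,1,1,1,1).

The boundary map ∂_2: C_2 → C_1 acts by ∂[p,q,r] = [q,r] − [p,r] + [p,q]. For instance
  ∂[4,5,6] = [5,6] − [4,6] + [4,5],
  ∂[4,6,7] = [6,7] − [4,7] + [4,6].
As a 30×20 matrix over Z this has rank 20, with invariant factors (1,1,1,1,1,1,1,1,1,1,1,1,1,1,1,1,1,1,1,2).

Reading off H_k = ker ∂_k / im ∂_{k+1}:

  H_0: rank C_0 − rank ∂_1 = 10 − 9 = 1, and the invariant factors of ∂_1 are all 1, so H_0 = Z.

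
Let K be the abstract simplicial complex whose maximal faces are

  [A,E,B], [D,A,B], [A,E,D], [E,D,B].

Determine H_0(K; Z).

We work with the vertex ordering A < B < D < E. The simplices of K, each written with vertices in increasing order, are:

  0-simplices (4): A, B, D, E
  1-simplices (6): AB, AD, AE, BD, BE, DE
  2-simplices (4): ABD, ABE, ADE, BDE

so the chain groups are C_0 ≅ Z^4, C_1 ≅ Z^6, C_2 ≅ Z^4.

The boundary map ∂_1: C_1 → C_0 sends each edge [p,q] (with p < q) to q − p. For instance
  ∂AD = D − A.
The 4×6 boundary matrix has rank 3 and Smith normal form diag(1,1,1).

∂_2: C_2 → C_1 acts by ∂[p,q,r] = [q,r] − [p,r] + [p,q]. For instance
  ∂ABE = BE − AE + AB,
  ∂BDE = DE − BE + BD.
This gives a 6×4 integer matrix of rank 3; reducing to Smith normal form yields diagonal entries (1,1,1).

Computing H_k = (kernel of ∂_k) / (image of ∂_{k+1}):

  H_0: rank C_0 − rank ∂_1 = 4 − 3 = 1, and the invariant factors of ∂_1 are all 1, so H_0 = Z.

H_0 = Z.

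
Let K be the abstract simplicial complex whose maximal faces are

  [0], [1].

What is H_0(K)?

H_0 ≅ Z^2.

Take the total order 0 < 1 on the vertex set. Then K (dimension 0) consists of the simplices:

  0-simplices (2): [0], [1]

Hence C_0 ≅ Z^2.

From H_k ≅ ker(∂_k) / im(∂_{k+1}) we obtain:

  H_0: rank C_0 − rank ∂_1 = 2 − 0 = 2, and there is no ∂_1, so H_0 ≅ Z^2.

(K is a triangulation of a set of 2 points.)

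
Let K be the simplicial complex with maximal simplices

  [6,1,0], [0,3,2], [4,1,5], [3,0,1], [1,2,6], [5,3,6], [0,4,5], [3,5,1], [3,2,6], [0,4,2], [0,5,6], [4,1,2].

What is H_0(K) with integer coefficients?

We work with the vertex ordering 0 < 1 < 2 < 3 < 4 < 5 < 6. The simplices of K, each written with vertices in increasing order, are:

  0-simplices (7): [0], [1], [2], [3], [4], [5], [6]
  1-simplices (18): [0,1], [0,2], [0,3], [0,4], [0,5], [0,6], [1,2], [1,3], [1,4], [1,5], [1,6], [2,3], [2,4], [2,6], [3,5], [3,6], [4,5], [5,6]
  2-simplices (12): [0,1,3], [0,1,6], [0,2,3], [0,2,4], [0,4,5], [0,5,6], [1,2,4], [1,2,6], [1,3,5], [1,4,5], [2,3,6], [3,5,6]

Hence C_0 ≅ Z^7, C_1 ≅ Z^18, C_2 ≅ Z^12.

Boundary ∂_1: C_1 → C_0 maps an edge to its endpoints' difference, ∂[p,q] = q − p. For instance
  ∂[2,6] = [6] − [2].
The 7×18 boundary matrix has rank 6 and Smith normal form diag(1,1,1,1,1,1).

∂_2: C_2 → C_1 sends each 2-simplex [p,q,r] to [q,r] − [p,r] + [p,q]. For instance
  ∂[1,3,5] = [3,5] − [1,5] + [1,3],
  ∂[0,1,3] = [1,3] − [0,3] + [0,1].
This gives a 18×12 integer matrix of rank 12; reducing to Smith normal form yields diagonal entries (1,1,1,1,1,1,1,1,1,1,1,2).

From H_k ≅ ker(∂_k) / im(∂_{k+1}) we obtain:

  H_0: rank C_0 − rank ∂_1 = 7 − 6 = 1, and the invariant factors of ∂_1 are all 1, so H_0 = Z.

H_0 = Z.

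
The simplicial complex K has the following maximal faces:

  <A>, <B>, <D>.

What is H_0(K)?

H_0 ≅ Z^3.

K has 3 vertices.
rank ∂_0 = 0, rank ∂_1 = 0 ⇒ b_0 = 3 − 0 − 0 = 3. So H_0 = Z^3.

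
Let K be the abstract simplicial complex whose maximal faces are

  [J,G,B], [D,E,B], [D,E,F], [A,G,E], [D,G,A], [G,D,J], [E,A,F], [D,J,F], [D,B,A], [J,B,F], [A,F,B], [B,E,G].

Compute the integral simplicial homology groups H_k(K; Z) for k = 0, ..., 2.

Fix the vertex order A < B < D < E < F < G < J and write every simplex with vertices in increasing order. Then dim K = 2 and the simplices of K are:

  0-simplices (7): A, B, D, E, F, G, J
  1-simplices (18): AB, AD, AE, AF, AG, BD, BE, BF, BG, BJ, DE, DF, DG, DJ, EF, EG, FJ, GJ
  2-simplices (12): ABD, ABF, ADG, AEF, AEG, BDE, BEG, BFJ, BGJ, DEF, DFJ, DGJ

so the chain groups are C_0 ≅ Z^7, C_1 ≅ Z^18, C_2 ≅ Z^12.

Boundary ∂_1: C_1 → C_0 sends each edge [p,q] (with p < q) to q − p. For instance
  ∂FJ = J − F.
As a 7×18 matrix over Z this has rank 6, with invariant factors (1,1,1,1,1,1).

The boundary map ∂_2: C_2 → C_1 acts by ∂[p,q,r] = [q,r] − [p,r] + [p,q]. For instance
  ∂AEF = EF − AF + AE,
  ∂BDE = DE − BE + BD.
The resulting 18×12 matrix has rank 12, and its Smith normal form has invariant factors (1,1,1,1,1,1,1,1,1,1,1,2).

From H_k ≅ ker(∂_k) / im(∂_{k+1}) we obtain:

  H_0: rank C_0 − rank ∂_1 = 7 − 6 = 1, and the invariant factors of ∂_1 are all 1, so H_0 = Z.
  H_1: rank ker ∂_1 − rank ∂_2 = (18 − 6) − 12 = 0, and ∂_2 has invariant factor 2 > 1, so H_1 = Z/2Z.
  H_2: rank ker ∂_2 − rank ∂_3 = (12 − 12) − 0 = 0, and there is no ∂_3, so H_2 = 0.

H_0 = Z,  H_1 = Z/2Z,  H_2 = 0.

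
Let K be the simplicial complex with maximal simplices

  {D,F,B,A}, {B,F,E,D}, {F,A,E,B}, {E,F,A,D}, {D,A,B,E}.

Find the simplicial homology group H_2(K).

Order the vertices as A < B < D < E < F. Listing each simplex with vertices in this order, K has dimension 3 with simplices:

  0-simplices (5): A, B, D, E, F
  1-simplices (10): AB, AD, AE, AF, BD, BE, BF, DE, DF, EF
  2-simplices (10): ABD, ABE, ABF, ADE, ADF, AEF, BDE, BDF, BEF, DEF
  3-simplices (5): ABDE, ABDF, ABEF, ADEF, BDEF

so the chain groups are C_0 ≅ Z^5, C_1 ≅ Z^10, C_2 ≅ Z^10, C_3 ≅ Z^5.

Boundary ∂_1: C_1 → C_0 sends each edge [p,q] (with p < q) to q − p. For instance
  ∂AF = F − A.
The resulting 5×10 matrix has rank 4, and its Smith normal form has invariant factors (1,1,1,1).

The boundary map ∂_2: C_2 → C_1 maps a triangle to the signed sum of its edges. For instance
  ∂BDE = DE − BE + BD,
  ∂BEF = EF − BF + BE.
The 10×10 boundary matrix has rank 6 and Smith normal form diag(1,1,1,1,1,1).

Boundary ∂_3: C_3 → C_2 sends each 3-simplex σ to the alternating sum Σ_i (−1)^i (σ with its i-th vertex removed). For instance
  ∂ADEF = DEF − AEF + ADF − ADE,
  ∂ABDE = BDE − ADE + ABE − ABD.
The 10×5 boundary matrix has rank 4 and Smith normal form diag(1,1,1,1).

Computing H_k = (kernel of ∂_k) / (image of ∂_{k+1}):

  H_2: rank ker ∂_2 − rank ∂_3 = (10 − 6) − 4 = 0, and the invariant factors of ∂_3 are all 1, so H_2 = 0.

H_2 ≅ 0.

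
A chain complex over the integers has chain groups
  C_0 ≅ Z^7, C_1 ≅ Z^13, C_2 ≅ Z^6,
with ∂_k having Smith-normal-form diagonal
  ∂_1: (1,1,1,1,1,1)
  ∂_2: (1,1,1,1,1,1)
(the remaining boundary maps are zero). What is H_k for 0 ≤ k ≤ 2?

H_0 ≅ Z,  H_1 ≅ Z,  H_2 = 0.

H_0: b_0 = 7 − 0 − 6 = 1; torsion from ∂_1 factors > 1: none. So H_0 ≅ Z.
H_1: b_1 = 13 − 6 − 6 = 1; torsion from ∂_2 factors > 1: none. So H_1 ≅ Z.
H_2: b_2 = 6 − 6 − 0 = 0; torsion from ∂_3 factors > 1: none. So H_2 ≅ 0.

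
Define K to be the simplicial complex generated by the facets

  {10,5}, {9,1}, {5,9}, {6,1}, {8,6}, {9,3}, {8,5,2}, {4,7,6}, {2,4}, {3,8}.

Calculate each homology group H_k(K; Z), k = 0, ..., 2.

H_0 = Z,  H_1 = Z^3,  H_2 = 0.

Take the total order 1 < 2 < 3 < 4 < 5 < 6 < 7 < 8 < 9 < 10 on the vertex set. Then K (dimension 2) consists of the simplices:

  0-simplices (10): [1], [2], [3], [4], [5], [6], [7], [8], [9], [10]
  1-simplices (14): [1,6], [1,9], [2,4], [2,5], [2,8], [3,8], [3,9], [4,6], [4,7], [5,8], [5,9], [5,10], [6,7], [6,8]
  2-simplices (2): [2,5,8], [4,6,7]

so the chain groups are C_0 ≅ Z^10, C_1 ≅ Z^14, C_2 ≅ Z^2.

∂_1: C_1 → C_0 sends each edge [p,q] (with p < q) to q − p.
As a 10×14 matrix over Z this has rank 9, with invariant factors (1,1,1,1,1,1,1,1,1).

∂_2: C_2 → C_1 maps a triangle to the signed sum of its edges. For instance
  ∂[2,5,8] = [5,8] − [2,8] + [2,5],
  ∂[4,6,7] = [6,7] − [4,7] + [4,6].
The resulting 14×2 matrix has rank 2, and its Smith normal form has invariant factors (1,1).

Computing H_k = (kernel of ∂_k) / (image of ∂_{k+1}):

  H_0: rank C_0 − rank ∂_1 = 10 − 9 = 1, and the invariant factors of ∂_1 are all 1, so H_0 = Z.
  H_1: rank ker ∂_1 − rank ∂_2 = (14 − 9) − 2 = 3, and the invariant factors of ∂_2 are all 1, so H_1 = Z^3.
  H_2: rank ker ∂_2 − rank ∂_3 = (2 − 2) − 0 = 0, and there is no ∂_3, so H_2 = 0.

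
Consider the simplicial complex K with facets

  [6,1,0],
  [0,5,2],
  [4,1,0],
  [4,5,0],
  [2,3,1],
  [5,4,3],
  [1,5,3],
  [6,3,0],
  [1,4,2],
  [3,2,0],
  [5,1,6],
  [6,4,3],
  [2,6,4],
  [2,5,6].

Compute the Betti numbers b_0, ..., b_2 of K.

We work with the vertex ordering 0 < 1 < 2 < 3 < 4 < 5 < 6. The simplices of K, each written with vertices in increasing order, are:

  0-simplices (7): [0], [1], [2], [3], [4], [5], [6]
  1-simplices (21): [0,1], [0,2], [0,3], [0,4], [0,5], [0,6], [1,2], [1,3], [1,4], [1,5], [1,6], [2,3], [2,4], [2,5], [2,6], [3,4], [3,5], [3,6], [4,5], [4,6], [5,6]
  2-simplices (14): [0,1,4], [0,1,6], [0,2,3], [0,2,5], [0,3,6], [0,4,5], [1,2,3], [1,2,4], [1,3,5], [1,5,6], [2,4,6], [2,5,6], [3,4,5], [3,4,6]

giving chain groups C_0 ≅ Z^7, C_1 ≅ Z^21, C_2 ≅ Z^14.

∂_1: C_1 → C_0 is given by ∂[p,q] = [q] − [p]. For instance
  ∂[1,3] = [3] − [1].
The 7×21 boundary matrix has rank 6 and Smith normal form diag(1,1,1,1,1,1).

Boundary ∂_2: C_2 → C_1 sends each 2-simplex [p,q,r] to [q,r] − [p,r] + [p,q]. For instance
  ∂[2,4,6] = [4,6] − [2,6] + [2,4],
  ∂[0,2,5] = [2,5] − [0,5] + [0,2].
As a 21×14 matrix over Z this has rank 13, with invariant factors (1,1,1,1,1,1,1,1,1,1,1,1,1).

From H_k ≅ ker(∂_k) / im(∂_{k+1}) we obtain:

  H_0: rank C_0 − rank ∂_1 = 7 − 6 = 1, and the invariant factors of ∂_1 are all 1, so H_0 ≅ Z.
  H_1: rank ker ∂_1 − rank ∂_2 = (21 − 6) − 13 = 2, and the invariant factors of ∂_2 are all 1, so H_1 ≅ Z^2.
  H_2: rank ker ∂_2 − rank ∂_3 = (14 − 13) − 0 = 1, and there is no ∂_3, so H_2 ≅ Z.

(K is a triangulation of the torus T^2.)

Hence the Betti numbers are b_0 = 1, b_1 = 2, b_2 = 1.

b_0 = 1, b_1 = 2, b_2 = 1.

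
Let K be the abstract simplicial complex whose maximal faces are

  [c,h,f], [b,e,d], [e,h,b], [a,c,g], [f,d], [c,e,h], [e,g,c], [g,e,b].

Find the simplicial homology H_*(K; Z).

We work with the vertex ordering a < b < c < d < e < f < g < h. The simplices of K, each written with vertices in increasing order, are:

  0-simplices (8): a, b, c, d, e, f, g, h
  1-simplices (15): ac, ag, bd, be, bg, bh, ce, cf, cg, ch, de, df, eg, eh, fh
  2-simplices (7): acg, bde, beg, beh, ceg, ceh, cfh

so the chain groups are C_0 ≅ Z^8, C_1 ≅ Z^15, C_2 ≅ Z^7.

The boundary map ∂_1: C_1 → C_0 maps an edge to its endpoints' difference, ∂[p,q] = q − p. For instance
  ∂bg = g − b.
As a 8×15 matrix over Z this has rank 7, with invariant factors (1,1,1,1,1,1,1).

The boundary map ∂_2: C_2 → C_1 sends each 2-simplex [p,q,r] to [q,r] − [p,r] + [p,q]. For instance
  ∂ceg = eg − cg + ce,
  ∂bde = de − be + bd.
This gives a 15×7 integer matrix of rank 7; reducing to Smith normal form yields diagonal entries (1,1,1,1,1,1,1).

Now H_k = ker ∂_k / im ∂_{k+1}, so:

  H_0: rank C_0 − rank ∂_1 = 8 − 7 = 1, and the invariant factors of ∂_1 are all 1, so H_0 = Z.
  H_1: rank ker ∂_1 − rank ∂_2 = (15 − 7) − 7 = 1, and the invariant factors of ∂_2 are all 1, so H_1 = Z.
  H_2: rank ker ∂_2 − rank ∂_3 = (7 − 7) − 0 = 0, and there is no ∂_3, so H_2 = 0.

H_0 = Z,  H_1 = Z,  H_2 = 0.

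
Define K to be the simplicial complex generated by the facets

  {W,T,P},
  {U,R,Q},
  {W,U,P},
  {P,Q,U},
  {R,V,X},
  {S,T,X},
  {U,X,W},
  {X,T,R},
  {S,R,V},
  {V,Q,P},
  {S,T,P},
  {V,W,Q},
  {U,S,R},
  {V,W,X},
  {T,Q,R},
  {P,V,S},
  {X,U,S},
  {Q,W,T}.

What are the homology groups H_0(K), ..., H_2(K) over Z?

H_0 ≅ Z,  H_1 ≅ Z ⊕ Z/2,  H_2 = 0.

Fix the vertex order P < Q < R < S < T < U < V < W < X and write every simplex with vertices in increasing order. Then dim K = 2 and the simplices of K are:

  0-simplices (9): P, Q, R, S, T, U, V, W, X
  1-simplices (27): PQ, PS, PT, PU, PV, PW, QR, QT, QU, QV, QW, RS, RT, RU, RV, RX, ST, SU, SV, SX, TW, TX, UW, UX, VW, VX, WX
  2-simplices (18): PQU, PQV, PST, PSV, PTW, PUW, QRT, QRU, QTW, QVW, RSU, RSV, RTX, RVX, STX, SUX, UWX, VWX

Hence C_0 ≅ Z^9, C_1 ≅ Z^27, C_2 ≅ Z^18.

∂_1: C_1 → C_0 maps an edge to its endpoints' difference, ∂[p,q] = q − p.
The 9×27 boundary matrix has rank 8 and Smith normal form diag(1,1,1,1,1,1,1,1).

Boundary ∂_2: C_2 → C_1 sends each 2-simplex [p,q,r] to [q,r] − [p,r] + [p,q]. For instance
  ∂QRT = RT − QT + QR,
  ∂STX = TX − SX + ST.
As a 27×18 matrix over Z this has rank 18, with invariant factors (1,1,1,1,1,1,1,1,1,1,1,1,1,1,1,1,1,2).

From H_k ≅ ker(∂_k) / im(∂_{k+1}) we obtain:

  H_0: rank C_0 − rank ∂_1 = 9 − 8 = 1, and the invariant factors of ∂_1 are all 1, so H_0 ≅ Z.
  H_1: rank ker ∂_1 − rank ∂_2 = (27 − 8) − 18 = 1, and ∂_2 has invariant factor 2 > 1, so H_1 ≅ Z ⊕ Z/2.
  H_2: rank ker ∂_2 − rank ∂_3 = (18 − 18) − 0 = 0, and there is no ∂_3, so H_2 ≅ 0.

As a check, the Euler characteristic is 9 − 27 + 18 = 0, which agrees with 1 − 1 + 0 = 0.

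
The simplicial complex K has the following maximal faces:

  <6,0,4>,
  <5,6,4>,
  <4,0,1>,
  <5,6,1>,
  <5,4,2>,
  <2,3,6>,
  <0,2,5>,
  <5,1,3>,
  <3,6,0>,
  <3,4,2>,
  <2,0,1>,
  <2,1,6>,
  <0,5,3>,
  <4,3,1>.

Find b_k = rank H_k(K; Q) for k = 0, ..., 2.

K has 7 vertices, 21 edges, 14 triangles.
rank ∂_0 = 0, rank ∂_1 = 6 ⇒ b_0 = 7 − 0 − 6 = 1; all invariant factors of ∂_1 are 1 so no torsion. So H_0 ≅ Z.
rank ∂_1 = 6, rank ∂_2 = 13 ⇒ b_1 = 21 − 6 − 13 = 2; all invariant factors of ∂_2 are 1 so no torsion. So H_1 ≅ Z^2.
rank ∂_2 = 13, rank ∂_3 = 0 ⇒ b_2 = 14 − 13 − 0 = 1. So H_2 ≅ Z.

b_0 = 1, b_1 = 2, b_2 = 1.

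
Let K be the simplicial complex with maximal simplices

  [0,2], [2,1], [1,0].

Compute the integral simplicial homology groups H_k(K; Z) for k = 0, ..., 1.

K has 3 vertices, 3 edges.
rank ∂_0 = 0, rank ∂_1 = 2 ⇒ b_0 = 3 − 0 − 2 = 1; all invariant factors of ∂_1 are 1 so no torsion. So H_0 = Z.
rank ∂_1 = 2, rank ∂_2 = 0 ⇒ b_1 = 3 − 2 − 0 = 1. So H_1 = Z.

H_0 = Z,  H_1 = Z.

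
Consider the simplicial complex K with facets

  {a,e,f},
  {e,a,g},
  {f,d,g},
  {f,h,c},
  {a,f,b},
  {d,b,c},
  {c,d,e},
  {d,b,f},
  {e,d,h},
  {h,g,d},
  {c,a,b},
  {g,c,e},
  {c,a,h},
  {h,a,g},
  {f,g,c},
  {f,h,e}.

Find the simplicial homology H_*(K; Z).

H_0 = Z,  H_1 = Z^2,  H_2 = Z.

We work with the vertex ordering a < b < c < d < e < f < g < h. The simplices of K, each written with vertices in increasing order, are:

  0-simplices (8): a, b, c, d, e, f, g, h
  1-simplices (24): ab, ac, ae, af, ag, ah, bc, bd, bf, cd, ce, cf, cg, ch, de, df, dg, dh, ef, eg, eh, fg, fh, gh
  2-simplices (16): abc, abf, ach, aef, aeg, agh, bcd, bdf, cde, ceg, cfg, cfh, deh, dfg, dgh, efh

so the chain groups are C_0 ≅ Z^8, C_1 ≅ Z^24, C_2 ≅ Z^16.

∂_1: C_1 → C_0 sends each edge [p,q] (with p < q) to q − p. For instance
  ∂ce = e − c.
This gives a 8×24 integer matrix of rank 7; reducing to Smith normal form yields diagonal entries (1,1,1,1,1,1,1).

Boundary ∂_2: C_2 → C_1 acts by ∂[p,q,r] = [q,r] − [p,r] + [p,q]. For instance
  ∂ceg = eg − cg + ce,
  ∂deh = eh − dh + de.
As a 24×16 matrix over Z this has rank 15, with invariant factors (1,1,1,1,1,1,1,1,1,1,1,1,1,1,1).

Computing H_k = (kernel of ∂_k) / (image of ∂_{k+1}):

  H_0: rank C_0 − rank ∂_1 = 8 − 7 = 1, and the invariant factors of ∂_1 are all 1, so H_0 ≅ Z.
  H_1: rank ker ∂_1 − rank ∂_2 = (24 − 7) − 15 = 2, and the invariant factors of ∂_2 are all 1, so H_1 ≅ Z^2.
  H_2: rank ker ∂_2 − rank ∂_3 = (16 − 15) − 0 = 1, and there is no ∂_3, so H_2 ≅ Z.

(K is a triangulation of the torus T^2.)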